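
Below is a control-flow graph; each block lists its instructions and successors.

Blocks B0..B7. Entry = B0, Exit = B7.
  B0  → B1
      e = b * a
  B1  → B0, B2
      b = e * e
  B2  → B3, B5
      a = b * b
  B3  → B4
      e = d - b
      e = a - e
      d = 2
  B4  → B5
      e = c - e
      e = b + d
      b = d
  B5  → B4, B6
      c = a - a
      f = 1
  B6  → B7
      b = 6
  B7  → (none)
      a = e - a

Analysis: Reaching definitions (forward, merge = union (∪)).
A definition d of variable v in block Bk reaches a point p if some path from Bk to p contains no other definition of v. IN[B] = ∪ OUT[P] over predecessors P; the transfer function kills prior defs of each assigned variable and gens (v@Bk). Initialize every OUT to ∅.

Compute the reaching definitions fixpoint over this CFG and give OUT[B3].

Fixpoint table:
  B0:   IN={b@B1, e@B0}   OUT={b@B1, e@B0}
  B1:   IN={b@B1, e@B0}   OUT={b@B1, e@B0}
  B2:   IN={b@B1, e@B0}   OUT={a@B2, b@B1, e@B0}
  B3:   IN={a@B2, b@B1, e@B0}   OUT={a@B2, b@B1, d@B3, e@B3}
  B4:   IN={a@B2, b@B1, b@B4, c@B5, d@B3, e@B0, e@B3, e@B4, f@B5}   OUT={a@B2, b@B4, c@B5, d@B3, e@B4, f@B5}
  B5:   IN={a@B2, b@B1, b@B4, c@B5, d@B3, e@B0, e@B4, f@B5}   OUT={a@B2, b@B1, b@B4, c@B5, d@B3, e@B0, e@B4, f@B5}
  B6:   IN={a@B2, b@B1, b@B4, c@B5, d@B3, e@B0, e@B4, f@B5}   OUT={a@B2, b@B6, c@B5, d@B3, e@B0, e@B4, f@B5}
  B7:   IN={a@B2, b@B6, c@B5, d@B3, e@B0, e@B4, f@B5}   OUT={a@B7, b@B6, c@B5, d@B3, e@B0, e@B4, f@B5}

Merge at B3: IN[B3] = OUT[B2] = {a@B2, b@B1, e@B0}
Applying B3's transfer function to that IN value gives OUT[B3] (row B3 above).

Answer: {a@B2, b@B1, d@B3, e@B3}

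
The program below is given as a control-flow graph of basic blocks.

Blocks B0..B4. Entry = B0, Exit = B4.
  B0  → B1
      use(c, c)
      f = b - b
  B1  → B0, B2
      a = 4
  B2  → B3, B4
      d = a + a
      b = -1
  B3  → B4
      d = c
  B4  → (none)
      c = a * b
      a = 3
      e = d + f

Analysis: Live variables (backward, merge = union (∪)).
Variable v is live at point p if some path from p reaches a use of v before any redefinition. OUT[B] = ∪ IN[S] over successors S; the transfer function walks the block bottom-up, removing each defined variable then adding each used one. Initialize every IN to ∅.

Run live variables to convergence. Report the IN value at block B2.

Per-block solution:
  B0:  IN={b, c}  OUT={b, c, f}
  B1:  IN={b, c, f}  OUT={a, b, c, f}
  B2:  IN={a, c, f}  OUT={a, b, c, d, f}
  B3:  IN={a, b, c, f}  OUT={a, b, d, f}
  B4:  IN={a, b, d, f}  OUT={}

Merge at B2: OUT[B2] = IN[B3] ⊔ IN[B4] = {a, b, c, d, f}
Applying B2's transfer function to that OUT value gives IN[B2] (row B2 above).

Answer: {a, c, f}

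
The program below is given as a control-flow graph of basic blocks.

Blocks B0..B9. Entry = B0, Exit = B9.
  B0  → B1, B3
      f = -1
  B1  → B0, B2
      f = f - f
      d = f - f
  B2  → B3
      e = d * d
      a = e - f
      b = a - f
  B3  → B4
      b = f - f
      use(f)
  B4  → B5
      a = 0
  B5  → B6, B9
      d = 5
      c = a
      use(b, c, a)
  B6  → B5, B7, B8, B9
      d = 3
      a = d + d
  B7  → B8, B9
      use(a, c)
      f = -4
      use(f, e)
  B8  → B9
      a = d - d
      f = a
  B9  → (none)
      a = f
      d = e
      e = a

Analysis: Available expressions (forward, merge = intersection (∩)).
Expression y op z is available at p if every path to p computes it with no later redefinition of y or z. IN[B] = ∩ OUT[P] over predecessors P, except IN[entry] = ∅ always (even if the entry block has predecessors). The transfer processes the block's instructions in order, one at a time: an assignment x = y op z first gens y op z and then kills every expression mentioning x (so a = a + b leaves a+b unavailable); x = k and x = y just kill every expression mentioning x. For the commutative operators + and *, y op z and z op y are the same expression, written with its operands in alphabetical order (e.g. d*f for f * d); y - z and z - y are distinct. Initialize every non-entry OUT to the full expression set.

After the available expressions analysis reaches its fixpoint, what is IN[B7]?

Answer: {d+d, f-f}

Trace:
Converged values:
  B0:  IN={}  OUT={}
  B1:  IN={}  OUT={f-f}
  B2:  IN={f-f}  OUT={a-f, d*d, e-f, f-f}
  B3:  IN={}  OUT={f-f}
  B4:  IN={f-f}  OUT={f-f}
  B5:  IN={f-f}  OUT={f-f}
  B6:  IN={f-f}  OUT={d+d, f-f}
  B7:  IN={d+d, f-f}  OUT={d+d}
  B8:  IN={d+d}  OUT={d+d, d-d}
  B9:  IN={}  OUT={}

Merge at B7: IN[B7] = OUT[B6] = {d+d, f-f}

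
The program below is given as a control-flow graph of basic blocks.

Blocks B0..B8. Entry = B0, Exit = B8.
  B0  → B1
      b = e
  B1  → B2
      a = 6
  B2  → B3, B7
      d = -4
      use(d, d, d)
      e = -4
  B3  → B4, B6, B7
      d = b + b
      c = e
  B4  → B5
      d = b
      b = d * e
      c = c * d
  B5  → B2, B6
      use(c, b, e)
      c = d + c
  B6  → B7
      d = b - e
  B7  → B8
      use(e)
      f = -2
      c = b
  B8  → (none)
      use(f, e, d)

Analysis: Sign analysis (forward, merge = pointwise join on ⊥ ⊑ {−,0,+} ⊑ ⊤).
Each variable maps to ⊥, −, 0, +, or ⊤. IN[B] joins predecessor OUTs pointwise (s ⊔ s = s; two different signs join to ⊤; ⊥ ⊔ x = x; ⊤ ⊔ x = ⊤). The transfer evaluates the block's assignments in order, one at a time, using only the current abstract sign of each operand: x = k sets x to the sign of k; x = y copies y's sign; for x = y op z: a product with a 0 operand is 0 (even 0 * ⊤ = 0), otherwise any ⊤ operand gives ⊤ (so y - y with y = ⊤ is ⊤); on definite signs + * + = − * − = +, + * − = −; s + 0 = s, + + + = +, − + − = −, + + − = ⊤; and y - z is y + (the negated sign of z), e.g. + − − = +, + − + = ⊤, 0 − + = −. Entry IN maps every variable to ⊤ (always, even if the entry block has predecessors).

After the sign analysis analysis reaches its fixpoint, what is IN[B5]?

Answer: {a: +, b: ⊤, c: ⊤, d: ⊤, e: -, f: ⊤}

Trace:
Per-block solution:
  B0:   IN=(all ⊤)   OUT=(all ⊤)
  B1:   IN=(all ⊤)   OUT={a:+; rest ⊤}
  B2:   IN={a:+; rest ⊤}   OUT={a:+, d:-, e:-; rest ⊤}
  B3:   IN={a:+, d:-, e:-; rest ⊤}   OUT={a:+, c:-, e:-; rest ⊤}
  B4:   IN={a:+, c:-, e:-; rest ⊤}   OUT={a:+, e:-; rest ⊤}
  B5:   IN={a:+, e:-; rest ⊤}   OUT={a:+, e:-; rest ⊤}
  B6:   IN={a:+, e:-; rest ⊤}   OUT={a:+, e:-; rest ⊤}
  B7:   IN={a:+, e:-; rest ⊤}   OUT={a:+, e:-, f:-; rest ⊤}
  B8:   IN={a:+, e:-, f:-; rest ⊤}   OUT={a:+, e:-, f:-; rest ⊤}

Merge at B5: IN[B5] = OUT[B4] = {a: +, b: ⊤, c: ⊤, d: ⊤, e: -, f: ⊤}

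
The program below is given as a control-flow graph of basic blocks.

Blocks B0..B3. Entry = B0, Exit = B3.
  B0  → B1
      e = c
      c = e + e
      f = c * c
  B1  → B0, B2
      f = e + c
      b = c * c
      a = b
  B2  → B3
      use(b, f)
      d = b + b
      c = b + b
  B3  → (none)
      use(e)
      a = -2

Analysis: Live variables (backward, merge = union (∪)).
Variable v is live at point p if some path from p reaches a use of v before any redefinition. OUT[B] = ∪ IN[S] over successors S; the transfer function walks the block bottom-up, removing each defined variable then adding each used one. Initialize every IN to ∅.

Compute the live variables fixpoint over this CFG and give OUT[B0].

Converged values:
  B0:  IN={c}  OUT={c, e}
  B1:  IN={c, e}  OUT={b, c, e, f}
  B2:  IN={b, e, f}  OUT={e}
  B3:  IN={e}  OUT={}

Merge at B0: OUT[B0] = IN[B1] = {c, e}

Answer: {c, e}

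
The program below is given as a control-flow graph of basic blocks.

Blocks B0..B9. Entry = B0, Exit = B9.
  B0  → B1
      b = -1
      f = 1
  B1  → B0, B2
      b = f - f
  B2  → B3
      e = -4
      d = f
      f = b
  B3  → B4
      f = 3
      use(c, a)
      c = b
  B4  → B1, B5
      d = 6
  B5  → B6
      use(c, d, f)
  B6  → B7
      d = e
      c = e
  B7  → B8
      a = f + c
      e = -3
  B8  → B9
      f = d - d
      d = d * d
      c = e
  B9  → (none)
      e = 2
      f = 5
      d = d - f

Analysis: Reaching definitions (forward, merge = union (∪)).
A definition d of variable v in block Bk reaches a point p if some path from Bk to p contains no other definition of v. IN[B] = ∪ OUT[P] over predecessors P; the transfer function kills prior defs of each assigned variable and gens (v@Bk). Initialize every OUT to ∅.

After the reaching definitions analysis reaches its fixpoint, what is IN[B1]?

Per-block solution:
  B0: | IN={b@B1, c@B3, d@B4, e@B2, f@B0, f@B3} | OUT={b@B0, c@B3, d@B4, e@B2, f@B0}
  B1: | IN={b@B0, b@B1, c@B3, d@B4, e@B2, f@B0, f@B3} | OUT={b@B1, c@B3, d@B4, e@B2, f@B0, f@B3}
  B2: | IN={b@B1, c@B3, d@B4, e@B2, f@B0, f@B3} | OUT={b@B1, c@B3, d@B2, e@B2, f@B2}
  B3: | IN={b@B1, c@B3, d@B2, e@B2, f@B2} | OUT={b@B1, c@B3, d@B2, e@B2, f@B3}
  B4: | IN={b@B1, c@B3, d@B2, e@B2, f@B3} | OUT={b@B1, c@B3, d@B4, e@B2, f@B3}
  B5: | IN={b@B1, c@B3, d@B4, e@B2, f@B3} | OUT={b@B1, c@B3, d@B4, e@B2, f@B3}
  B6: | IN={b@B1, c@B3, d@B4, e@B2, f@B3} | OUT={b@B1, c@B6, d@B6, e@B2, f@B3}
  B7: | IN={b@B1, c@B6, d@B6, e@B2, f@B3} | OUT={a@B7, b@B1, c@B6, d@B6, e@B7, f@B3}
  B8: | IN={a@B7, b@B1, c@B6, d@B6, e@B7, f@B3} | OUT={a@B7, b@B1, c@B8, d@B8, e@B7, f@B8}
  B9: | IN={a@B7, b@B1, c@B8, d@B8, e@B7, f@B8} | OUT={a@B7, b@B1, c@B8, d@B9, e@B9, f@B9}

Merge at B1: IN[B1] = OUT[B0] ⊔ OUT[B4] = {b@B0, b@B1, c@B3, d@B4, e@B2, f@B0, f@B3}

Answer: {b@B0, b@B1, c@B3, d@B4, e@B2, f@B0, f@B3}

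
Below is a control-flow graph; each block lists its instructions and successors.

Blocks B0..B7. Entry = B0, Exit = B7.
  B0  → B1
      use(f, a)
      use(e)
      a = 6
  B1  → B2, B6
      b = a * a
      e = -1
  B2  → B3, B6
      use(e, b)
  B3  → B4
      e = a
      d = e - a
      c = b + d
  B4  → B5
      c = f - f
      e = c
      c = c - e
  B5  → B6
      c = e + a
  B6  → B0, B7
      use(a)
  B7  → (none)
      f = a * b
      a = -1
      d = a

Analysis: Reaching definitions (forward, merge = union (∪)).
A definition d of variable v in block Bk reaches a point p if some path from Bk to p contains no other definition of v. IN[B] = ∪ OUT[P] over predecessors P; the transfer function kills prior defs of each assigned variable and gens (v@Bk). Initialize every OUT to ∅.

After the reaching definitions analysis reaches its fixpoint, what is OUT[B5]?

Per-block solution:
  B0:  IN={a@B0, b@B1, c@B5, d@B3, e@B1, e@B4}  OUT={a@B0, b@B1, c@B5, d@B3, e@B1, e@B4}
  B1:  IN={a@B0, b@B1, c@B5, d@B3, e@B1, e@B4}  OUT={a@B0, b@B1, c@B5, d@B3, e@B1}
  B2:  IN={a@B0, b@B1, c@B5, d@B3, e@B1}  OUT={a@B0, b@B1, c@B5, d@B3, e@B1}
  B3:  IN={a@B0, b@B1, c@B5, d@B3, e@B1}  OUT={a@B0, b@B1, c@B3, d@B3, e@B3}
  B4:  IN={a@B0, b@B1, c@B3, d@B3, e@B3}  OUT={a@B0, b@B1, c@B4, d@B3, e@B4}
  B5:  IN={a@B0, b@B1, c@B4, d@B3, e@B4}  OUT={a@B0, b@B1, c@B5, d@B3, e@B4}
  B6:  IN={a@B0, b@B1, c@B5, d@B3, e@B1, e@B4}  OUT={a@B0, b@B1, c@B5, d@B3, e@B1, e@B4}
  B7:  IN={a@B0, b@B1, c@B5, d@B3, e@B1, e@B4}  OUT={a@B7, b@B1, c@B5, d@B7, e@B1, e@B4, f@B7}

Merge at B5: IN[B5] = OUT[B4] = {a@B0, b@B1, c@B4, d@B3, e@B4}
Applying B5's transfer function to that IN value gives OUT[B5] (row B5 above).

Answer: {a@B0, b@B1, c@B5, d@B3, e@B4}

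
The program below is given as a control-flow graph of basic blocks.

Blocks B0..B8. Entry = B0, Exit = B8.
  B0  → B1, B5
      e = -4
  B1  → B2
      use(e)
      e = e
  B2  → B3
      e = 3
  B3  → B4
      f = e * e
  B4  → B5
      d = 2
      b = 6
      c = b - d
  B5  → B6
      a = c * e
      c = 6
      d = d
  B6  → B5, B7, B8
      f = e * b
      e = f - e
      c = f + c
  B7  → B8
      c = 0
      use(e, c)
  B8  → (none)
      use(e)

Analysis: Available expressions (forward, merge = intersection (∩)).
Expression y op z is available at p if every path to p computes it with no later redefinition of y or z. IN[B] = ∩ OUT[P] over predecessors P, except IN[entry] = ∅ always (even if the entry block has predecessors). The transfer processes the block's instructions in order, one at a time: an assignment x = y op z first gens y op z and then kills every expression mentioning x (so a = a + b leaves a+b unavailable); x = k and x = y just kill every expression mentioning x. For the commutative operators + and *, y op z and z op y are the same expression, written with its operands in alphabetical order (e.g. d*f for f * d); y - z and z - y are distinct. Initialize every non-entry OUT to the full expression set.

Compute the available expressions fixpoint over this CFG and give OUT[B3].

Answer: {e*e}

Trace:
Per-block solution:
  B0:  IN={}  OUT={}
  B1:  IN={}  OUT={}
  B2:  IN={}  OUT={}
  B3:  IN={}  OUT={e*e}
  B4:  IN={e*e}  OUT={b-d, e*e}
  B5:  IN={}  OUT={}
  B6:  IN={}  OUT={}
  B7:  IN={}  OUT={}
  B8:  IN={}  OUT={}

Merge at B3: IN[B3] = OUT[B2] = {}
Applying B3's transfer function to that IN value gives OUT[B3] (row B3 above).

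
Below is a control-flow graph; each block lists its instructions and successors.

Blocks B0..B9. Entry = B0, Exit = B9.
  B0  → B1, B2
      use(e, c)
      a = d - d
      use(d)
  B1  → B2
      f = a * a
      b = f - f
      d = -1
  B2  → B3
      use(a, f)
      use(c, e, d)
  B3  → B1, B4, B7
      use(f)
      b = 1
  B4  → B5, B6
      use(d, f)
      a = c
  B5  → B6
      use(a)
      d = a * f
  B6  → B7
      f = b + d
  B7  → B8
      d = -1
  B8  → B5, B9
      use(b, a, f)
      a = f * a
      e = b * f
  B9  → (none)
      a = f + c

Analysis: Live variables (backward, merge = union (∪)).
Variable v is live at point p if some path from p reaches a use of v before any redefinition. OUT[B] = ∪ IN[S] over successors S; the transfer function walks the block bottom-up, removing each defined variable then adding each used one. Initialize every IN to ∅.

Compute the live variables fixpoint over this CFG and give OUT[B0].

Answer: {a, c, d, e, f}

Derivation:
Converged values:
  B0:  IN={c, d, e, f}  OUT={a, c, d, e, f}
  B1:  IN={a, c, e}  OUT={a, c, d, e, f}
  B2:  IN={a, c, d, e, f}  OUT={a, c, d, e, f}
  B3:  IN={a, c, d, e, f}  OUT={a, b, c, d, e, f}
  B4:  IN={b, c, d, f}  OUT={a, b, c, d, f}
  B5:  IN={a, b, c, f}  OUT={a, b, c, d}
  B6:  IN={a, b, c, d}  OUT={a, b, c, f}
  B7:  IN={a, b, c, f}  OUT={a, b, c, f}
  B8:  IN={a, b, c, f}  OUT={a, b, c, f}
  B9:  IN={c, f}  OUT={}

Merge at B0: OUT[B0] = IN[B1] ⊔ IN[B2] = {a, c, d, e, f}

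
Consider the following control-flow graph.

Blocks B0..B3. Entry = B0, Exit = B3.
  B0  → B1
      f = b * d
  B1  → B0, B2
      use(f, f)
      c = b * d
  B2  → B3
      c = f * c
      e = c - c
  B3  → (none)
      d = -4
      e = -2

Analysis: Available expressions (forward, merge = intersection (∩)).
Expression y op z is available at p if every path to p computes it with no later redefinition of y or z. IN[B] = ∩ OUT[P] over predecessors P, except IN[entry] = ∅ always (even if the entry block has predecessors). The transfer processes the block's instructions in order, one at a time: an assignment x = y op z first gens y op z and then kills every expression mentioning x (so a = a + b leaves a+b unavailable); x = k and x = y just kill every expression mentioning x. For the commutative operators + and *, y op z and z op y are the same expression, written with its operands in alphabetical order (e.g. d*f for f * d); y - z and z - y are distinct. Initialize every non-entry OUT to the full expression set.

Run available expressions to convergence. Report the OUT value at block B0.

Answer: {b*d}

Trace:
Per-block solution:
  B0:  IN={}  OUT={b*d}
  B1:  IN={b*d}  OUT={b*d}
  B2:  IN={b*d}  OUT={b*d, c-c}
  B3:  IN={b*d, c-c}  OUT={c-c}

Merge at B0 (entry node, so the boundary value {} is joined with the incoming edge(s)): IN[B0] = {} ∩ OUT[B1] = {}
Applying B0's transfer function to that IN value gives OUT[B0] (row B0 above).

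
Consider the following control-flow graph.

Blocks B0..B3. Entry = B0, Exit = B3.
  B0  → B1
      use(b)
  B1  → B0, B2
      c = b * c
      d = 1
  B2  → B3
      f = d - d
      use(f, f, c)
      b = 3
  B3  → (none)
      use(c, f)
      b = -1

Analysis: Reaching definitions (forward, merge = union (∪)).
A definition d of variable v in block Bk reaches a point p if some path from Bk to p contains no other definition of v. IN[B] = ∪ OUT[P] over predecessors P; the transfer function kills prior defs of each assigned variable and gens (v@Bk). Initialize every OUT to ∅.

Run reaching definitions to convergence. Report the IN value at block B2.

Per-block solution:
  B0:   IN={c@B1, d@B1}   OUT={c@B1, d@B1}
  B1:   IN={c@B1, d@B1}   OUT={c@B1, d@B1}
  B2:   IN={c@B1, d@B1}   OUT={b@B2, c@B1, d@B1, f@B2}
  B3:   IN={b@B2, c@B1, d@B1, f@B2}   OUT={b@B3, c@B1, d@B1, f@B2}

Merge at B2: IN[B2] = OUT[B1] = {c@B1, d@B1}

Answer: {c@B1, d@B1}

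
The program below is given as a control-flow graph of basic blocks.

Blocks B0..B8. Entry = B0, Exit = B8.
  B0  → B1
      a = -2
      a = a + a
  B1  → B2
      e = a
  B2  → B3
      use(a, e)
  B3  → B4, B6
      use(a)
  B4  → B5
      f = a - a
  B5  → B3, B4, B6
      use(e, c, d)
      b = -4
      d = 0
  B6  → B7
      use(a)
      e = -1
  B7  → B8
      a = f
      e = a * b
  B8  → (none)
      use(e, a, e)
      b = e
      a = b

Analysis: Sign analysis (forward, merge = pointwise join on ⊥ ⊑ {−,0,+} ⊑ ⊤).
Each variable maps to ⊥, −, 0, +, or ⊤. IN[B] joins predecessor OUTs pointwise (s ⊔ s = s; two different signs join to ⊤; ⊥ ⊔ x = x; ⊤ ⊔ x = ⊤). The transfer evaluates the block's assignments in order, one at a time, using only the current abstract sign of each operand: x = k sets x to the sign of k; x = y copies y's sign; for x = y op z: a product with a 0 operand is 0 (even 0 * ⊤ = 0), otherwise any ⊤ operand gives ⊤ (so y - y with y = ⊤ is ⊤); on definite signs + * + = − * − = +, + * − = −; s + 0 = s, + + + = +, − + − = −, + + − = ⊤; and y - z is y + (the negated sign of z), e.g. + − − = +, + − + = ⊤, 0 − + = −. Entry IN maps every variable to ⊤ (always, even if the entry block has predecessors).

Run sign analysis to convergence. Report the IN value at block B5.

Answer: {a: -, b: ⊤, c: ⊤, d: ⊤, e: -, f: ⊤}

Trace:
Fixpoint table:
  B0:   IN=(all ⊤)   OUT={a:-; rest ⊤}
  B1:   IN={a:-; rest ⊤}   OUT={a:-, e:-; rest ⊤}
  B2:   IN={a:-, e:-; rest ⊤}   OUT={a:-, e:-; rest ⊤}
  B3:   IN={a:-, e:-; rest ⊤}   OUT={a:-, e:-; rest ⊤}
  B4:   IN={a:-, e:-; rest ⊤}   OUT={a:-, e:-; rest ⊤}
  B5:   IN={a:-, e:-; rest ⊤}   OUT={a:-, b:-, d:0, e:-; rest ⊤}
  B6:   IN={a:-, e:-; rest ⊤}   OUT={a:-, e:-; rest ⊤}
  B7:   IN={a:-, e:-; rest ⊤}   OUT=(all ⊤)
  B8:   IN=(all ⊤)   OUT=(all ⊤)

Merge at B5: IN[B5] = OUT[B4] = {a: -, b: ⊤, c: ⊤, d: ⊤, e: -, f: ⊤}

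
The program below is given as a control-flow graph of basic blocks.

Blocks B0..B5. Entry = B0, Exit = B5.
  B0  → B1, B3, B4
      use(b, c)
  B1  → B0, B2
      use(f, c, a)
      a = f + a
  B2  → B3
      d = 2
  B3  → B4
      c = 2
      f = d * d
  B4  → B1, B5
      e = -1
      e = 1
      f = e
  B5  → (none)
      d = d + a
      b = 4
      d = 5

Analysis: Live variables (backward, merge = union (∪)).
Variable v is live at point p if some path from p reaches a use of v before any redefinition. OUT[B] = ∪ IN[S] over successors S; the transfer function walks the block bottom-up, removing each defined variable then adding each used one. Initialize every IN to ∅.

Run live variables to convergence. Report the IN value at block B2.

Fixpoint table:
  B0:  IN={a, b, c, d, f}  OUT={a, b, c, d, f}
  B1:  IN={a, b, c, d, f}  OUT={a, b, c, d, f}
  B2:  IN={a, b}  OUT={a, b, d}
  B3:  IN={a, b, d}  OUT={a, b, c, d}
  B4:  IN={a, b, c, d}  OUT={a, b, c, d, f}
  B5:  IN={a, d}  OUT={}

Merge at B2: OUT[B2] = IN[B3] = {a, b, d}
Applying B2's transfer function to that OUT value gives IN[B2] (row B2 above).

Answer: {a, b}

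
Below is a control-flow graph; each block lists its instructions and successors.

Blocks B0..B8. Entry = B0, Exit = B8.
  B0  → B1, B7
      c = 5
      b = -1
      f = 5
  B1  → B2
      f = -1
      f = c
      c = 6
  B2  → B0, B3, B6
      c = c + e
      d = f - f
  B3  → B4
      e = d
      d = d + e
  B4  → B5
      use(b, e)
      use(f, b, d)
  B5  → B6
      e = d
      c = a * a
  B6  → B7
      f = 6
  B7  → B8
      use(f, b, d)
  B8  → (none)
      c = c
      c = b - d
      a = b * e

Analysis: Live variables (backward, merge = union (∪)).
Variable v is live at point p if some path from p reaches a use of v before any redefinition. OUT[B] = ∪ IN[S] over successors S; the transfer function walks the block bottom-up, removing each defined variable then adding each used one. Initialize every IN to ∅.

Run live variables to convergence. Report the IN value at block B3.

Answer: {a, b, d, f}

Derivation:
Per-block solution:
  B0:   IN={a, d, e}   OUT={a, b, c, d, e, f}
  B1:   IN={a, b, c, e}   OUT={a, b, c, e, f}
  B2:   IN={a, b, c, e, f}   OUT={a, b, c, d, e, f}
  B3:   IN={a, b, d, f}   OUT={a, b, d, e, f}
  B4:   IN={a, b, d, e, f}   OUT={a, b, d}
  B5:   IN={a, b, d}   OUT={b, c, d, e}
  B6:   IN={b, c, d, e}   OUT={b, c, d, e, f}
  B7:   IN={b, c, d, e, f}   OUT={b, c, d, e}
  B8:   IN={b, c, d, e}   OUT={}

Merge at B3: OUT[B3] = IN[B4] = {a, b, d, e, f}
Applying B3's transfer function to that OUT value gives IN[B3] (row B3 above).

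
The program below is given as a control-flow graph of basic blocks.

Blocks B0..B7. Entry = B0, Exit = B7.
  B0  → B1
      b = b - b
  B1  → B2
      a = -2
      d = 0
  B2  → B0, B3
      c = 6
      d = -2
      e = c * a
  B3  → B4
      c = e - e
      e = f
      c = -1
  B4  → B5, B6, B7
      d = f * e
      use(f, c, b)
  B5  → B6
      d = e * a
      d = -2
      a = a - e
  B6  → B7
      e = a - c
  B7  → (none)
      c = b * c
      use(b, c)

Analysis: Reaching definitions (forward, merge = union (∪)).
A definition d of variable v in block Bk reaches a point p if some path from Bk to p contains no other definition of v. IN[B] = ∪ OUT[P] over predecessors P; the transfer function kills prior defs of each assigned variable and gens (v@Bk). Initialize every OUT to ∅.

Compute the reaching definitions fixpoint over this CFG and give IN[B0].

Answer: {a@B1, b@B0, c@B2, d@B2, e@B2}

Working:
Fixpoint table:
  B0:   IN={a@B1, b@B0, c@B2, d@B2, e@B2}   OUT={a@B1, b@B0, c@B2, d@B2, e@B2}
  B1:   IN={a@B1, b@B0, c@B2, d@B2, e@B2}   OUT={a@B1, b@B0, c@B2, d@B1, e@B2}
  B2:   IN={a@B1, b@B0, c@B2, d@B1, e@B2}   OUT={a@B1, b@B0, c@B2, d@B2, e@B2}
  B3:   IN={a@B1, b@B0, c@B2, d@B2, e@B2}   OUT={a@B1, b@B0, c@B3, d@B2, e@B3}
  B4:   IN={a@B1, b@B0, c@B3, d@B2, e@B3}   OUT={a@B1, b@B0, c@B3, d@B4, e@B3}
  B5:   IN={a@B1, b@B0, c@B3, d@B4, e@B3}   OUT={a@B5, b@B0, c@B3, d@B5, e@B3}
  B6:   IN={a@B1, a@B5, b@B0, c@B3, d@B4, d@B5, e@B3}   OUT={a@B1, a@B5, b@B0, c@B3, d@B4, d@B5, e@B6}
  B7:   IN={a@B1, a@B5, b@B0, c@B3, d@B4, d@B5, e@B3, e@B6}   OUT={a@B1, a@B5, b@B0, c@B7, d@B4, d@B5, e@B3, e@B6}

Merge at B0 (entry node, so the boundary value {} is joined with the incoming edge(s)): IN[B0] = {} ⊔ OUT[B2] = {a@B1, b@B0, c@B2, d@B2, e@B2}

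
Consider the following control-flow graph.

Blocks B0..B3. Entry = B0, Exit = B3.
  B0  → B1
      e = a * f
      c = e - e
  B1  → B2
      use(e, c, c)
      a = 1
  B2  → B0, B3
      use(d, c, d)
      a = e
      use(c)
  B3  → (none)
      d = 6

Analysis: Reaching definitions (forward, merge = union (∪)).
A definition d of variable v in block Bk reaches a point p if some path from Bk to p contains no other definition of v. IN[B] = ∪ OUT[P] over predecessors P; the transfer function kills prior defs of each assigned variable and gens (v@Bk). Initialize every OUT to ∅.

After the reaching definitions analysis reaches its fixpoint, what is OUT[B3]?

Answer: {a@B2, c@B0, d@B3, e@B0}

Working:
Per-block solution:
  B0:   IN={a@B2, c@B0, e@B0}   OUT={a@B2, c@B0, e@B0}
  B1:   IN={a@B2, c@B0, e@B0}   OUT={a@B1, c@B0, e@B0}
  B2:   IN={a@B1, c@B0, e@B0}   OUT={a@B2, c@B0, e@B0}
  B3:   IN={a@B2, c@B0, e@B0}   OUT={a@B2, c@B0, d@B3, e@B0}

Merge at B3: IN[B3] = OUT[B2] = {a@B2, c@B0, e@B0}
Applying B3's transfer function to that IN value gives OUT[B3] (row B3 above).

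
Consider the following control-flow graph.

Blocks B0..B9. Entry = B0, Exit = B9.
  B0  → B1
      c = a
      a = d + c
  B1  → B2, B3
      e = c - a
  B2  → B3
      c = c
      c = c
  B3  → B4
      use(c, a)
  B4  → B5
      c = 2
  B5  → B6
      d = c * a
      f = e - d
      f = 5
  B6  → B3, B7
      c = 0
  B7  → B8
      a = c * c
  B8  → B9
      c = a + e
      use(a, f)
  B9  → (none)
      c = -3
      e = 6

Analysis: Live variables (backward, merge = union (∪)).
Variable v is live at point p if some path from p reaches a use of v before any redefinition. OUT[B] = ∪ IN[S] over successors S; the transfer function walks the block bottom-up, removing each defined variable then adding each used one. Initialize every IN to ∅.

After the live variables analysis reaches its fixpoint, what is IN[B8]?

Answer: {a, e, f}

Working:
Per-block solution:
  B0:  IN={a, d}  OUT={a, c}
  B1:  IN={a, c}  OUT={a, c, e}
  B2:  IN={a, c, e}  OUT={a, c, e}
  B3:  IN={a, c, e}  OUT={a, e}
  B4:  IN={a, e}  OUT={a, c, e}
  B5:  IN={a, c, e}  OUT={a, e, f}
  B6:  IN={a, e, f}  OUT={a, c, e, f}
  B7:  IN={c, e, f}  OUT={a, e, f}
  B8:  IN={a, e, f}  OUT={}
  B9:  IN={}  OUT={}

Merge at B8: OUT[B8] = IN[B9] = {}
Applying B8's transfer function to that OUT value gives IN[B8] (row B8 above).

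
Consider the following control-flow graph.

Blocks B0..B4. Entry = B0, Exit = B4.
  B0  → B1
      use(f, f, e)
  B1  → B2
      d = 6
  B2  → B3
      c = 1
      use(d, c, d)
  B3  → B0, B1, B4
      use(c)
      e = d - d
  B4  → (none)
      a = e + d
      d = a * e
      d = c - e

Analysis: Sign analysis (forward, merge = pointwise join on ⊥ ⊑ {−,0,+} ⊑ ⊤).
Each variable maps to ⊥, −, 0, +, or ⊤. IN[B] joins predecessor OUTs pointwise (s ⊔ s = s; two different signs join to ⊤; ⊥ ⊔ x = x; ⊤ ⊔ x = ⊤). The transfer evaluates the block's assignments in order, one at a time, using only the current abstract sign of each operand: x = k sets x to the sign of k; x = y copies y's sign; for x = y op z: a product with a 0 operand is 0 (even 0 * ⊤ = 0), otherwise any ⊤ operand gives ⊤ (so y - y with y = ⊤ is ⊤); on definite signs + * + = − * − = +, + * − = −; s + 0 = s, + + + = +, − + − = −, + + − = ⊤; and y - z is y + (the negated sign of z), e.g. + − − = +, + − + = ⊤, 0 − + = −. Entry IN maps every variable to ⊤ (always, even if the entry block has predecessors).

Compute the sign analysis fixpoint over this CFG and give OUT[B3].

Answer: {a: ⊤, b: ⊤, c: +, d: +, e: ⊤, f: ⊤}

Working:
Converged values:
  B0:   IN=(all ⊤)   OUT=(all ⊤)
  B1:   IN=(all ⊤)   OUT={d:+; rest ⊤}
  B2:   IN={d:+; rest ⊤}   OUT={c:+, d:+; rest ⊤}
  B3:   IN={c:+, d:+; rest ⊤}   OUT={c:+, d:+; rest ⊤}
  B4:   IN={c:+, d:+; rest ⊤}   OUT={c:+; rest ⊤}

Merge at B3: IN[B3] = OUT[B2] = {a: ⊤, b: ⊤, c: +, d: +, e: ⊤, f: ⊤}
Applying B3's transfer function to that IN value gives OUT[B3] (row B3 above).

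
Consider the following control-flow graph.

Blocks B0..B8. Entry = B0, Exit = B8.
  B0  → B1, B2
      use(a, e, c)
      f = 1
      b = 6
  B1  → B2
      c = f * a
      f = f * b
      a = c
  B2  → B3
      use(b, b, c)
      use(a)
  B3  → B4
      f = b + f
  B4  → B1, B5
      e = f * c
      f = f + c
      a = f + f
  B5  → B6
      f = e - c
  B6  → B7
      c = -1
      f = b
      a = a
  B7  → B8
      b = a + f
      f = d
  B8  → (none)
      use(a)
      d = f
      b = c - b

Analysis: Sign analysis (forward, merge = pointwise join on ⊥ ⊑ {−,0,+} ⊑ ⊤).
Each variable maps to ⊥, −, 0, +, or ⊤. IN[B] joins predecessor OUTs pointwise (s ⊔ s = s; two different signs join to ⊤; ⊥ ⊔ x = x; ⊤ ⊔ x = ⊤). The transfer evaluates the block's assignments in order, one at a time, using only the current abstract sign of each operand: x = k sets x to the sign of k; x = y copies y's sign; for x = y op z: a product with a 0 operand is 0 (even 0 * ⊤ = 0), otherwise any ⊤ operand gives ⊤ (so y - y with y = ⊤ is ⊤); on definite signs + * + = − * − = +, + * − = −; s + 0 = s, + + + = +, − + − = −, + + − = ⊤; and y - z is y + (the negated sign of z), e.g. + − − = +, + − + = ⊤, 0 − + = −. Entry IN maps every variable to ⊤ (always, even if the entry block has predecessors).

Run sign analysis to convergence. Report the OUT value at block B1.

Answer: {a: ⊤, b: +, c: ⊤, d: ⊤, e: ⊤, f: ⊤}

Trace:
Fixpoint table:
  B0:   IN=(all ⊤)   OUT={b:+, f:+; rest ⊤}
  B1:   IN={b:+; rest ⊤}   OUT={b:+; rest ⊤}
  B2:   IN={b:+; rest ⊤}   OUT={b:+; rest ⊤}
  B3:   IN={b:+; rest ⊤}   OUT={b:+; rest ⊤}
  B4:   IN={b:+; rest ⊤}   OUT={b:+; rest ⊤}
  B5:   IN={b:+; rest ⊤}   OUT={b:+; rest ⊤}
  B6:   IN={b:+; rest ⊤}   OUT={b:+, c:-, f:+; rest ⊤}
  B7:   IN={b:+, c:-, f:+; rest ⊤}   OUT={c:-; rest ⊤}
  B8:   IN={c:-; rest ⊤}   OUT={c:-; rest ⊤}

Merge at B1: IN[B1] = OUT[B0] ⊔ OUT[B4] = {a: ⊤, b: +, c: ⊤, d: ⊤, e: ⊤, f: ⊤}
Applying B1's transfer function to that IN value gives OUT[B1] (row B1 above).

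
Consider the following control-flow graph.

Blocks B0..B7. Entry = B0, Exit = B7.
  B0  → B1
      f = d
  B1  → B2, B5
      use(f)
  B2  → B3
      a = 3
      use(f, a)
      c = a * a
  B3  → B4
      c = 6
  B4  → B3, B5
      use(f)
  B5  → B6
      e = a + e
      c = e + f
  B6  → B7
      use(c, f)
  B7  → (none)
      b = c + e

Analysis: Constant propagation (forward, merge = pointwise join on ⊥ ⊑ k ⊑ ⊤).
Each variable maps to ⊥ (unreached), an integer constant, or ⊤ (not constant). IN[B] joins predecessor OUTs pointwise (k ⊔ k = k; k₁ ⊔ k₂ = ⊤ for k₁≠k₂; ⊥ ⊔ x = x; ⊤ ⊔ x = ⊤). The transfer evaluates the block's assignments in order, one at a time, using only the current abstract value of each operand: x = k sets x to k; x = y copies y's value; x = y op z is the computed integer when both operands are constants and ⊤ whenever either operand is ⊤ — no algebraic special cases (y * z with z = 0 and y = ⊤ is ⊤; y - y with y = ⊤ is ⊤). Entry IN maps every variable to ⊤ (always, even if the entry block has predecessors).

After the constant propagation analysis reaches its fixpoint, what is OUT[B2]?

Per-block solution:
  B0: | IN=(all ⊤) | OUT=(all ⊤)
  B1: | IN=(all ⊤) | OUT=(all ⊤)
  B2: | IN=(all ⊤) | OUT={a:3, c:9; rest ⊤}
  B3: | IN={a:3; rest ⊤} | OUT={a:3, c:6; rest ⊤}
  B4: | IN={a:3, c:6; rest ⊤} | OUT={a:3, c:6; rest ⊤}
  B5: | IN=(all ⊤) | OUT=(all ⊤)
  B6: | IN=(all ⊤) | OUT=(all ⊤)
  B7: | IN=(all ⊤) | OUT=(all ⊤)

Merge at B2: IN[B2] = OUT[B1] = {a: ⊤, b: ⊤, c: ⊤, d: ⊤, e: ⊤, f: ⊤}
Applying B2's transfer function to that IN value gives OUT[B2] (row B2 above).

Answer: {a: 3, b: ⊤, c: 9, d: ⊤, e: ⊤, f: ⊤}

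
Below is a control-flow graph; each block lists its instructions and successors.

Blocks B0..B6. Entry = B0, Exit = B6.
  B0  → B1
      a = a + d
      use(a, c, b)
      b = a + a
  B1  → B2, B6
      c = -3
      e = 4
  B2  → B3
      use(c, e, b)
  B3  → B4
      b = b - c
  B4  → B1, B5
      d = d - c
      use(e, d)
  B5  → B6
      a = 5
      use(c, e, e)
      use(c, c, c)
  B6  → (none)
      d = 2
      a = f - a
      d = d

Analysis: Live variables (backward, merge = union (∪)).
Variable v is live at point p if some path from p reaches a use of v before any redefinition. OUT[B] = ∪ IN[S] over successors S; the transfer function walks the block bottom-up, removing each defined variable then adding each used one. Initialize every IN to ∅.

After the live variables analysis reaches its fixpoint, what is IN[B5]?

Answer: {c, e, f}

Working:
Fixpoint table:
  B0: | IN={a, b, c, d, f} | OUT={a, b, d, f}
  B1: | IN={a, b, d, f} | OUT={a, b, c, d, e, f}
  B2: | IN={a, b, c, d, e, f} | OUT={a, b, c, d, e, f}
  B3: | IN={a, b, c, d, e, f} | OUT={a, b, c, d, e, f}
  B4: | IN={a, b, c, d, e, f} | OUT={a, b, c, d, e, f}
  B5: | IN={c, e, f} | OUT={a, f}
  B6: | IN={a, f} | OUT={}

Merge at B5: OUT[B5] = IN[B6] = {a, f}
Applying B5's transfer function to that OUT value gives IN[B5] (row B5 above).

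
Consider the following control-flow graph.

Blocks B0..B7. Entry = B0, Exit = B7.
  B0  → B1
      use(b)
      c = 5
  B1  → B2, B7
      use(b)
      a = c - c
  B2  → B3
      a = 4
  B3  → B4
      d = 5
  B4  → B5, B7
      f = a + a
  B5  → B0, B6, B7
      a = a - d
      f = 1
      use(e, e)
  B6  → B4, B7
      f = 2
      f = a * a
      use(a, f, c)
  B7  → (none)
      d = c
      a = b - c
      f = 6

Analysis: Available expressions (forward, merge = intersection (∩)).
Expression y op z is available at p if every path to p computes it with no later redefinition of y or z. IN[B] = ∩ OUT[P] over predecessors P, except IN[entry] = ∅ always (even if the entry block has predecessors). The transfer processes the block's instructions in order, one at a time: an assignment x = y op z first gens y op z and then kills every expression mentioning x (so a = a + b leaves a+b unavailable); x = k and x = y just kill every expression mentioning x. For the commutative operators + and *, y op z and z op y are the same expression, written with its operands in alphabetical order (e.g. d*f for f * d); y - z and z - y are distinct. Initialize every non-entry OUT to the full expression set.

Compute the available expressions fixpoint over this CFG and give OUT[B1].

Answer: {c-c}

Trace:
Per-block solution:
  B0: | IN={} | OUT={}
  B1: | IN={} | OUT={c-c}
  B2: | IN={c-c} | OUT={c-c}
  B3: | IN={c-c} | OUT={c-c}
  B4: | IN={c-c} | OUT={a+a, c-c}
  B5: | IN={a+a, c-c} | OUT={c-c}
  B6: | IN={c-c} | OUT={a*a, c-c}
  B7: | IN={c-c} | OUT={b-c, c-c}

Merge at B1: IN[B1] = OUT[B0] = {}
Applying B1's transfer function to that IN value gives OUT[B1] (row B1 above).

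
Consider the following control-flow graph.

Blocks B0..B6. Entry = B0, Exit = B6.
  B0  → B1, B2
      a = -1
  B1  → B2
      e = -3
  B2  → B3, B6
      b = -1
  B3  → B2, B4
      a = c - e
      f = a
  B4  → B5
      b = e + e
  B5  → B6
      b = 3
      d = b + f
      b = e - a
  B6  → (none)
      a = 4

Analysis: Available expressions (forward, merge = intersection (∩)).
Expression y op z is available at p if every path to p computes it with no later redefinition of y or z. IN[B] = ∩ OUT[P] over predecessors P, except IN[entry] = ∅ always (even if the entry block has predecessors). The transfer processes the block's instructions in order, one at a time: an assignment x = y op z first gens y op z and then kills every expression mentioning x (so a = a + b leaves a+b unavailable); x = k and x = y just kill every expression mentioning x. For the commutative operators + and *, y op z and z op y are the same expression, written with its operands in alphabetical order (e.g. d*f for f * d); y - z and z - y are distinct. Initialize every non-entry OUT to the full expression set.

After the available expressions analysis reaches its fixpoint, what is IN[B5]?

Fixpoint table:
  B0:  IN={}  OUT={}
  B1:  IN={}  OUT={}
  B2:  IN={}  OUT={}
  B3:  IN={}  OUT={c-e}
  B4:  IN={c-e}  OUT={c-e, e+e}
  B5:  IN={c-e, e+e}  OUT={c-e, e+e, e-a}
  B6:  IN={}  OUT={}

Merge at B5: IN[B5] = OUT[B4] = {c-e, e+e}

Answer: {c-e, e+e}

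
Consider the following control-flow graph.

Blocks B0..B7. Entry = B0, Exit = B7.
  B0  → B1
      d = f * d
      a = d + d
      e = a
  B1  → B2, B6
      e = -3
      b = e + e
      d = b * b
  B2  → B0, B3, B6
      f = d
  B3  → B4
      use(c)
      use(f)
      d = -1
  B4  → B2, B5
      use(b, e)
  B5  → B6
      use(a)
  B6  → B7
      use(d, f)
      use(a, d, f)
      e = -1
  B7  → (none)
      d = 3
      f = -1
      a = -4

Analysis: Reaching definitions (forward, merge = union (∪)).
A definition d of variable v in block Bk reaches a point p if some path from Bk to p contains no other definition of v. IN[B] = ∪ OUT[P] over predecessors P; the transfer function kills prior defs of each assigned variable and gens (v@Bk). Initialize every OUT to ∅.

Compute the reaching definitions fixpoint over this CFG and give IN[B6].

Fixpoint table:
  B0:   IN={a@B0, b@B1, d@B1, d@B3, e@B1, f@B2}   OUT={a@B0, b@B1, d@B0, e@B0, f@B2}
  B1:   IN={a@B0, b@B1, d@B0, e@B0, f@B2}   OUT={a@B0, b@B1, d@B1, e@B1, f@B2}
  B2:   IN={a@B0, b@B1, d@B1, d@B3, e@B1, f@B2}   OUT={a@B0, b@B1, d@B1, d@B3, e@B1, f@B2}
  B3:   IN={a@B0, b@B1, d@B1, d@B3, e@B1, f@B2}   OUT={a@B0, b@B1, d@B3, e@B1, f@B2}
  B4:   IN={a@B0, b@B1, d@B3, e@B1, f@B2}   OUT={a@B0, b@B1, d@B3, e@B1, f@B2}
  B5:   IN={a@B0, b@B1, d@B3, e@B1, f@B2}   OUT={a@B0, b@B1, d@B3, e@B1, f@B2}
  B6:   IN={a@B0, b@B1, d@B1, d@B3, e@B1, f@B2}   OUT={a@B0, b@B1, d@B1, d@B3, e@B6, f@B2}
  B7:   IN={a@B0, b@B1, d@B1, d@B3, e@B6, f@B2}   OUT={a@B7, b@B1, d@B7, e@B6, f@B7}

Merge at B6: IN[B6] = OUT[B1] ⊔ OUT[B2] ⊔ OUT[B5] = {a@B0, b@B1, d@B1, d@B3, e@B1, f@B2}

Answer: {a@B0, b@B1, d@B1, d@B3, e@B1, f@B2}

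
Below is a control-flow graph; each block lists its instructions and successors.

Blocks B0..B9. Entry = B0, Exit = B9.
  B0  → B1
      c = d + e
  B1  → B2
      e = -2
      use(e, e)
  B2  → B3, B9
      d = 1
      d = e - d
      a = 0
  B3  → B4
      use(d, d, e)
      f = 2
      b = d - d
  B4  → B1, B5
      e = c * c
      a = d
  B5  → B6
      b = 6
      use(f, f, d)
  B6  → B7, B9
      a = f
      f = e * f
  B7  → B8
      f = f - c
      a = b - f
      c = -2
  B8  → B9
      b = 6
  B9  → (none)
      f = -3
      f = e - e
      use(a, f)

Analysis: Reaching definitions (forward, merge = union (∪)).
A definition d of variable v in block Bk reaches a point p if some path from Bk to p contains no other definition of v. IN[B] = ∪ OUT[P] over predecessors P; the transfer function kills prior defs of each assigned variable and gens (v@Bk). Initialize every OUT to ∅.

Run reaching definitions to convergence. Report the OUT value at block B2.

Fixpoint table:
  B0:   IN={}   OUT={c@B0}
  B1:   IN={a@B4, b@B3, c@B0, d@B2, e@B4, f@B3}   OUT={a@B4, b@B3, c@B0, d@B2, e@B1, f@B3}
  B2:   IN={a@B4, b@B3, c@B0, d@B2, e@B1, f@B3}   OUT={a@B2, b@B3, c@B0, d@B2, e@B1, f@B3}
  B3:   IN={a@B2, b@B3, c@B0, d@B2, e@B1, f@B3}   OUT={a@B2, b@B3, c@B0, d@B2, e@B1, f@B3}
  B4:   IN={a@B2, b@B3, c@B0, d@B2, e@B1, f@B3}   OUT={a@B4, b@B3, c@B0, d@B2, e@B4, f@B3}
  B5:   IN={a@B4, b@B3, c@B0, d@B2, e@B4, f@B3}   OUT={a@B4, b@B5, c@B0, d@B2, e@B4, f@B3}
  B6:   IN={a@B4, b@B5, c@B0, d@B2, e@B4, f@B3}   OUT={a@B6, b@B5, c@B0, d@B2, e@B4, f@B6}
  B7:   IN={a@B6, b@B5, c@B0, d@B2, e@B4, f@B6}   OUT={a@B7, b@B5, c@B7, d@B2, e@B4, f@B7}
  B8:   IN={a@B7, b@B5, c@B7, d@B2, e@B4, f@B7}   OUT={a@B7, b@B8, c@B7, d@B2, e@B4, f@B7}
  B9:   IN={a@B2, a@B6, a@B7, b@B3, b@B5, b@B8, c@B0, c@B7, d@B2, e@B1, e@B4, f@B3, f@B6, f@B7}   OUT={a@B2, a@B6, a@B7, b@B3, b@B5, b@B8, c@B0, c@B7, d@B2, e@B1, e@B4, f@B9}

Merge at B2: IN[B2] = OUT[B1] = {a@B4, b@B3, c@B0, d@B2, e@B1, f@B3}
Applying B2's transfer function to that IN value gives OUT[B2] (row B2 above).

Answer: {a@B2, b@B3, c@B0, d@B2, e@B1, f@B3}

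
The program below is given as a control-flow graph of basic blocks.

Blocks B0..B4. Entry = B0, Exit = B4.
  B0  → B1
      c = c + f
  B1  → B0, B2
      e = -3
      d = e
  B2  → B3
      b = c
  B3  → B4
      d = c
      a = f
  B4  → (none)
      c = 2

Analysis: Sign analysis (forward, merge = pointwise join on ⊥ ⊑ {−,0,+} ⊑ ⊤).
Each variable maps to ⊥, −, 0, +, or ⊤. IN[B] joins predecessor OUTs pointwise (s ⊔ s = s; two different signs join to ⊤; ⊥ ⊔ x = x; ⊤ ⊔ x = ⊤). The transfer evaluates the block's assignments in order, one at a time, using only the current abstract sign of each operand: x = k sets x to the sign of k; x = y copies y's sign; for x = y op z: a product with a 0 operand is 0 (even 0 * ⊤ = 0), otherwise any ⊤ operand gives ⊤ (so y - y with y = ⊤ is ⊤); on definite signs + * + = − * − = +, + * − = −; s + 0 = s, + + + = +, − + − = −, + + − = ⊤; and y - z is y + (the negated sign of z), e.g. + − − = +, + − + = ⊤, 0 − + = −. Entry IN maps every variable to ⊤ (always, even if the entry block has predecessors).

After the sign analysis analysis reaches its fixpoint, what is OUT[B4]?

Converged values:
  B0:  IN=(all ⊤)  OUT=(all ⊤)
  B1:  IN=(all ⊤)  OUT={d:-, e:-; rest ⊤}
  B2:  IN={d:-, e:-; rest ⊤}  OUT={d:-, e:-; rest ⊤}
  B3:  IN={d:-, e:-; rest ⊤}  OUT={e:-; rest ⊤}
  B4:  IN={e:-; rest ⊤}  OUT={c:+, e:-; rest ⊤}

Merge at B4: IN[B4] = OUT[B3] = {a: ⊤, b: ⊤, c: ⊤, d: ⊤, e: -, f: ⊤}
Applying B4's transfer function to that IN value gives OUT[B4] (row B4 above).

Answer: {a: ⊤, b: ⊤, c: +, d: ⊤, e: -, f: ⊤}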